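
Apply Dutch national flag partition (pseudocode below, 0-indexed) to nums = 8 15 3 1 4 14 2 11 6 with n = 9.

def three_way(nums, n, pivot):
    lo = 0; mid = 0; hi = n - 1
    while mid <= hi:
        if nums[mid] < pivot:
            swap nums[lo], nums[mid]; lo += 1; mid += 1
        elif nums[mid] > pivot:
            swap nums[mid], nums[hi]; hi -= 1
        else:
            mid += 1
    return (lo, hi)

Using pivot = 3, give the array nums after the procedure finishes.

lo=0 mid=0 hi=8
8>3: swap(0,8), hi=7 ⇒ 6 15 3 1 4 14 2 11 8
6>3: swap(0,7), hi=6 ⇒ 11 15 3 1 4 14 2 6 8
11>3: swap(0,6), hi=5 ⇒ 2 15 3 1 4 14 11 6 8
2<3: swap(0,0), lo=1 mid=1 ⇒ 2 15 3 1 4 14 11 6 8
15>3: swap(1,5), hi=4 ⇒ 2 14 3 1 4 15 11 6 8
14>3: swap(1,4), hi=3 ⇒ 2 4 3 1 14 15 11 6 8
4>3: swap(1,3), hi=2 ⇒ 2 1 3 4 14 15 11 6 8
1<3: swap(1,1), lo=2 mid=2 ⇒ 2 1 3 4 14 15 11 6 8
3=3: mid=3
done. lo=2 hi=2; nums=2 1 3 4 14 15 11 6 8

2 1 3 4 14 15 11 6 8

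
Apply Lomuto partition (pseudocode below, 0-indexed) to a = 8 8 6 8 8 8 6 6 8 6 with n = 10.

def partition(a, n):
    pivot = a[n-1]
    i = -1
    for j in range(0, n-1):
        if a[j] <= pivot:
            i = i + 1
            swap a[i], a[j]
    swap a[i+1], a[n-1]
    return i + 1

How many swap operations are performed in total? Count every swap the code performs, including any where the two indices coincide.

pivot=6, i=-1
j=0: 8>6, skip
j=1: 8>6, skip
j=2: 6≤6, i=0, swap(0,2) ⇒ 6 8 8 8 8 8 6 6 8 6
j=3: 8>6, skip
j=4: 8>6, skip
j=5: 8>6, skip
j=6: 6≤6, i=1, swap(1,6) ⇒ 6 6 8 8 8 8 8 6 8 6
j=7: 6≤6, i=2, swap(2,7) ⇒ 6 6 6 8 8 8 8 8 8 6
j=8: 8>6, skip
swap(3,9) ⇒ 6 6 6 6 8 8 8 8 8 8; return 3

4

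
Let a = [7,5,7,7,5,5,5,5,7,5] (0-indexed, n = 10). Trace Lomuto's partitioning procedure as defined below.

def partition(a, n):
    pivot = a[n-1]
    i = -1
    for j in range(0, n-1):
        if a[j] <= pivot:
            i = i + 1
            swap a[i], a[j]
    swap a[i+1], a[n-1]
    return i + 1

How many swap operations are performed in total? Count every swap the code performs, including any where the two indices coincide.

6

pivot = a[9] = 5; i = -1
j=0: a[0]=7 > 5 → no swap
j=1: a[1]=5 ≤ 5 → i=0, swap a[0],a[1] → [5,7,7,7,5,5,5,5,7,5]
j=2: a[2]=7 > 5 → no swap
j=3: a[3]=7 > 5 → no swap
j=4: a[4]=5 ≤ 5 → i=1, swap a[1],a[4] → [5,5,7,7,7,5,5,5,7,5]
j=5: a[5]=5 ≤ 5 → i=2, swap a[2],a[5] → [5,5,5,7,7,7,5,5,7,5]
j=6: a[6]=5 ≤ 5 → i=3, swap a[3],a[6] → [5,5,5,5,7,7,7,5,7,5]
j=7: a[7]=5 ≤ 5 → i=4, swap a[4],a[7] → [5,5,5,5,5,7,7,7,7,5]
j=8: a[8]=7 > 5 → no swap
final swap a[5],a[9] → [5,5,5,5,5,5,7,7,7,7]; return 5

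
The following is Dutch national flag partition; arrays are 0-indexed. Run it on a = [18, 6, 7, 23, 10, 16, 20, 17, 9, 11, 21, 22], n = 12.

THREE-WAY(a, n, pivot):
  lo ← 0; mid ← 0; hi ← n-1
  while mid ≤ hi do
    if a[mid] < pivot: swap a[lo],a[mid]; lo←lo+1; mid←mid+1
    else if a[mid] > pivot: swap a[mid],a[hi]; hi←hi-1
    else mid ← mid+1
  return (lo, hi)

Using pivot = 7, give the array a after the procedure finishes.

pivot = 7; lo=0, mid=0, hi=11
a[mid]=18>7: swap a[0],a[11]; hi=10 → [22, 6, 7, 23, 10, 16, 20, 17, 9, 11, 21, 18]
a[mid]=22>7: swap a[0],a[10]; hi=9 → [21, 6, 7, 23, 10, 16, 20, 17, 9, 11, 22, 18]
a[mid]=21>7: swap a[0],a[9]; hi=8 → [11, 6, 7, 23, 10, 16, 20, 17, 9, 21, 22, 18]
a[mid]=11>7: swap a[0],a[8]; hi=7 → [9, 6, 7, 23, 10, 16, 20, 17, 11, 21, 22, 18]
a[mid]=9>7: swap a[0],a[7]; hi=6 → [17, 6, 7, 23, 10, 16, 20, 9, 11, 21, 22, 18]
a[mid]=17>7: swap a[0],a[6]; hi=5 → [20, 6, 7, 23, 10, 16, 17, 9, 11, 21, 22, 18]
a[mid]=20>7: swap a[0],a[5]; hi=4 → [16, 6, 7, 23, 10, 20, 17, 9, 11, 21, 22, 18]
a[mid]=16>7: swap a[0],a[4]; hi=3 → [10, 6, 7, 23, 16, 20, 17, 9, 11, 21, 22, 18]
a[mid]=10>7: swap a[0],a[3]; hi=2 → [23, 6, 7, 10, 16, 20, 17, 9, 11, 21, 22, 18]
a[mid]=23>7: swap a[0],a[2]; hi=1 → [7, 6, 23, 10, 16, 20, 17, 9, 11, 21, 22, 18]
a[mid]=7=7: mid=1
a[mid]=6<7: swap a[0],a[1]; lo=1,mid=2 → [6, 7, 23, 10, 16, 20, 17, 9, 11, 21, 22, 18]
end: lo=1, hi=1; a = [6, 7, 23, 10, 16, 20, 17, 9, 11, 21, 22, 18]

[6, 7, 23, 10, 16, 20, 17, 9, 11, 21, 22, 18]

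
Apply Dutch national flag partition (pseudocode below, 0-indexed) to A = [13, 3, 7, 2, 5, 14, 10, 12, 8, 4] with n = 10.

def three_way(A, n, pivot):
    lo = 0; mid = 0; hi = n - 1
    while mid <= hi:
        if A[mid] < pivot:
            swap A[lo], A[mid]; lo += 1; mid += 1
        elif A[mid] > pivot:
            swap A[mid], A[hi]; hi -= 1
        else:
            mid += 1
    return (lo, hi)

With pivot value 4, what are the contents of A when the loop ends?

lo=0 mid=0 hi=9
13>4: swap(0,9), hi=8 ⇒ [4, 3, 7, 2, 5, 14, 10, 12, 8, 13]
4=4: mid=1
3<4: swap(0,1), lo=1 mid=2 ⇒ [3, 4, 7, 2, 5, 14, 10, 12, 8, 13]
7>4: swap(2,8), hi=7 ⇒ [3, 4, 8, 2, 5, 14, 10, 12, 7, 13]
8>4: swap(2,7), hi=6 ⇒ [3, 4, 12, 2, 5, 14, 10, 8, 7, 13]
12>4: swap(2,6), hi=5 ⇒ [3, 4, 10, 2, 5, 14, 12, 8, 7, 13]
10>4: swap(2,5), hi=4 ⇒ [3, 4, 14, 2, 5, 10, 12, 8, 7, 13]
14>4: swap(2,4), hi=3 ⇒ [3, 4, 5, 2, 14, 10, 12, 8, 7, 13]
5>4: swap(2,3), hi=2 ⇒ [3, 4, 2, 5, 14, 10, 12, 8, 7, 13]
2<4: swap(1,2), lo=2 mid=3 ⇒ [3, 2, 4, 5, 14, 10, 12, 8, 7, 13]
done. lo=2 hi=2; A=[3, 2, 4, 5, 14, 10, 12, 8, 7, 13]

[3, 2, 4, 5, 14, 10, 12, 8, 7, 13]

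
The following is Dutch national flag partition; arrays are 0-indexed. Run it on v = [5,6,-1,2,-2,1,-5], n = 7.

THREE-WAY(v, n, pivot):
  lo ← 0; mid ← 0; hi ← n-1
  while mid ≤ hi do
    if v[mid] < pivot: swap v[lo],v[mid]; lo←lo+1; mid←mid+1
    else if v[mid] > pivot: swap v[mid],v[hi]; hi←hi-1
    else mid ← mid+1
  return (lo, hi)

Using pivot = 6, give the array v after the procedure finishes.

pivot = 6; lo=0, mid=0, hi=6
v[mid]=5<6: swap v[0],v[0]; lo=1,mid=1 → [5,6,-1,2,-2,1,-5]
v[mid]=6=6: mid=2
v[mid]=-1<6: swap v[1],v[2]; lo=2,mid=3 → [5,-1,6,2,-2,1,-5]
v[mid]=2<6: swap v[2],v[3]; lo=3,mid=4 → [5,-1,2,6,-2,1,-5]
v[mid]=-2<6: swap v[3],v[4]; lo=4,mid=5 → [5,-1,2,-2,6,1,-5]
v[mid]=1<6: swap v[4],v[5]; lo=5,mid=6 → [5,-1,2,-2,1,6,-5]
v[mid]=-5<6: swap v[5],v[6]; lo=6,mid=7 → [5,-1,2,-2,1,-5,6]
end: lo=6, hi=6; v = [5,-1,2,-2,1,-5,6]

[5,-1,2,-2,1,-5,6]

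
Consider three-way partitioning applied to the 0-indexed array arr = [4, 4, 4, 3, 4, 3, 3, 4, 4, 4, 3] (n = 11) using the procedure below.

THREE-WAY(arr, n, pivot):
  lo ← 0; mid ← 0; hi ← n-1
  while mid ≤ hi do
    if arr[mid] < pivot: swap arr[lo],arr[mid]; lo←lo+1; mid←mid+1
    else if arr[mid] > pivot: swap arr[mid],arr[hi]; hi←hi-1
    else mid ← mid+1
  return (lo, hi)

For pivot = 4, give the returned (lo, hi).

pivot = 4; lo=0, mid=0, hi=10
arr[mid]=4=4: mid=1
arr[mid]=4=4: mid=2
arr[mid]=4=4: mid=3
arr[mid]=3<4: swap arr[0],arr[3]; lo=1,mid=4 → [3, 4, 4, 4, 4, 3, 3, 4, 4, 4, 3]
arr[mid]=4=4: mid=5
arr[mid]=3<4: swap arr[1],arr[5]; lo=2,mid=6 → [3, 3, 4, 4, 4, 4, 3, 4, 4, 4, 3]
arr[mid]=3<4: swap arr[2],arr[6]; lo=3,mid=7 → [3, 3, 3, 4, 4, 4, 4, 4, 4, 4, 3]
arr[mid]=4=4: mid=8
arr[mid]=4=4: mid=9
arr[mid]=4=4: mid=10
arr[mid]=3<4: swap arr[3],arr[10]; lo=4,mid=11 → [3, 3, 3, 3, 4, 4, 4, 4, 4, 4, 4]
end: lo=4, hi=10; arr = [3, 3, 3, 3, 4, 4, 4, 4, 4, 4, 4]

(4, 10)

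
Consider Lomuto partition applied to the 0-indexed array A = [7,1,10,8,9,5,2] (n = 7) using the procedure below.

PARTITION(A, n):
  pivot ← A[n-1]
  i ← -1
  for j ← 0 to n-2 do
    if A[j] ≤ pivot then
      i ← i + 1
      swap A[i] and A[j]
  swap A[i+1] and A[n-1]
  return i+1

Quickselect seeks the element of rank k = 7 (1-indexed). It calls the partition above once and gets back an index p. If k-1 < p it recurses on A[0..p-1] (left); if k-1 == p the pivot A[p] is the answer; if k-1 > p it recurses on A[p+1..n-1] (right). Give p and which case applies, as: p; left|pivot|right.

1; right

pivot = A[6] = 2; i = -1
j=0: A[0]=7 > 2 → no swap
j=1: A[1]=1 ≤ 2 → i=0, swap A[0],A[1] → [1,7,10,8,9,5,2]
j=2: A[2]=10 > 2 → no swap
j=3: A[3]=8 > 2 → no swap
j=4: A[4]=9 > 2 → no swap
j=5: A[5]=5 > 2 → no swap
final swap A[1],A[6] → [1,2,10,8,9,5,7]; return 1
p = 1; k-1 = 6 > 1 ⇒ right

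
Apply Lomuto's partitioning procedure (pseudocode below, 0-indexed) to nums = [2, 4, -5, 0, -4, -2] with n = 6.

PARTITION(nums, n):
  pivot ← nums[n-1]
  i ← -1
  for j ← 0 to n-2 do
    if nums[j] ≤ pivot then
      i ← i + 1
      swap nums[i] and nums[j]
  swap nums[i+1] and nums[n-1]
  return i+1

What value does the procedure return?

pivot = nums[5] = -2; i = -1
j=0: nums[0]=2 > -2 → no swap
j=1: nums[1]=4 > -2 → no swap
j=2: nums[2]=-5 ≤ -2 → i=0, swap nums[0],nums[2] → [-5, 4, 2, 0, -4, -2]
j=3: nums[3]=0 > -2 → no swap
j=4: nums[4]=-4 ≤ -2 → i=1, swap nums[1],nums[4] → [-5, -4, 2, 0, 4, -2]
final swap nums[2],nums[5] → [-5, -4, -2, 0, 4, 2]; return 2

2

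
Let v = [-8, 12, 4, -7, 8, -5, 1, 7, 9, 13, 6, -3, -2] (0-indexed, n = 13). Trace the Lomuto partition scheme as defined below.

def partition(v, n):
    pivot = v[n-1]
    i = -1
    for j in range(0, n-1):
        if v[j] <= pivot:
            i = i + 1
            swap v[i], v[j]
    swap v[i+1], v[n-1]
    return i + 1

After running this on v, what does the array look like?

pivot = v[12] = -2; i = -1
j=0: v[0]=-8 ≤ -2 → i=0, swap v[0],v[0] (no change) → [-8, 12, 4, -7, 8, -5, 1, 7, 9, 13, 6, -3, -2]
j=1: v[1]=12 > -2 → no swap
j=2: v[2]=4 > -2 → no swap
j=3: v[3]=-7 ≤ -2 → i=1, swap v[1],v[3] → [-8, -7, 4, 12, 8, -5, 1, 7, 9, 13, 6, -3, -2]
j=4: v[4]=8 > -2 → no swap
j=5: v[5]=-5 ≤ -2 → i=2, swap v[2],v[5] → [-8, -7, -5, 12, 8, 4, 1, 7, 9, 13, 6, -3, -2]
j=6: v[6]=1 > -2 → no swap
j=7: v[7]=7 > -2 → no swap
j=8: v[8]=9 > -2 → no swap
j=9: v[9]=13 > -2 → no swap
j=10: v[10]=6 > -2 → no swap
j=11: v[11]=-3 ≤ -2 → i=3, swap v[3],v[11] → [-8, -7, -5, -3, 8, 4, 1, 7, 9, 13, 6, 12, -2]
final swap v[4],v[12] → [-8, -7, -5, -3, -2, 4, 1, 7, 9, 13, 6, 12, 8]; return 4

[-8, -7, -5, -3, -2, 4, 1, 7, 9, 13, 6, 12, 8]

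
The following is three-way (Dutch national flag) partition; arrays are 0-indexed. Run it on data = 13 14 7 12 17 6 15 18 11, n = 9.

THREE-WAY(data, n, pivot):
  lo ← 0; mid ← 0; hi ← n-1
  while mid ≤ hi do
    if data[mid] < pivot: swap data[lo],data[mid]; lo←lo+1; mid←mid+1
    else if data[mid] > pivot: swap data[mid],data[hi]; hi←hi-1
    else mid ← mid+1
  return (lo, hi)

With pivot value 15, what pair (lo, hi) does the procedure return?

(6, 6)

lo=0 mid=0 hi=8
13<15: swap(0,0), lo=1 mid=1 ⇒ 13 14 7 12 17 6 15 18 11
14<15: swap(1,1), lo=2 mid=2 ⇒ 13 14 7 12 17 6 15 18 11
7<15: swap(2,2), lo=3 mid=3 ⇒ 13 14 7 12 17 6 15 18 11
12<15: swap(3,3), lo=4 mid=4 ⇒ 13 14 7 12 17 6 15 18 11
17>15: swap(4,8), hi=7 ⇒ 13 14 7 12 11 6 15 18 17
11<15: swap(4,4), lo=5 mid=5 ⇒ 13 14 7 12 11 6 15 18 17
6<15: swap(5,5), lo=6 mid=6 ⇒ 13 14 7 12 11 6 15 18 17
15=15: mid=7
18>15: swap(7,7), hi=6 ⇒ 13 14 7 12 11 6 15 18 17
done. lo=6 hi=6; data=13 14 7 12 11 6 15 18 17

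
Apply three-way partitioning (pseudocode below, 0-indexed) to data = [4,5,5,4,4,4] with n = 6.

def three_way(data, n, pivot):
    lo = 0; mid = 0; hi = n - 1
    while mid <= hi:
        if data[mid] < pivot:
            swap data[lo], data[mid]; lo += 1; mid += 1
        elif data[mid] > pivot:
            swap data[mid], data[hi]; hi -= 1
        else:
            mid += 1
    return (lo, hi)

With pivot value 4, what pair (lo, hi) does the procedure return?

lo=0 mid=0 hi=5
4=4: mid=1
5>4: swap(1,5), hi=4 ⇒ [4,4,5,4,4,5]
4=4: mid=2
5>4: swap(2,4), hi=3 ⇒ [4,4,4,4,5,5]
4=4: mid=3
4=4: mid=4
done. lo=0 hi=3; data=[4,4,4,4,5,5]

(0, 3)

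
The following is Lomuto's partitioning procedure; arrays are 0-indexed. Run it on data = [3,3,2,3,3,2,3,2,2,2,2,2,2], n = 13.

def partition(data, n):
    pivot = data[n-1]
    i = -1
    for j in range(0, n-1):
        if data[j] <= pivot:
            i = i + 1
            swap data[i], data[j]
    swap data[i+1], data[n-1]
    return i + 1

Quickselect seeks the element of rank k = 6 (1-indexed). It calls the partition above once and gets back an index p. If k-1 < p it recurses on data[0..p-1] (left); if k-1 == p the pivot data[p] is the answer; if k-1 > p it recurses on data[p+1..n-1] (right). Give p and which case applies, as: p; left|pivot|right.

pivot = data[12] = 2; i = -1
j=0: data[0]=3 > 2 → no swap
j=1: data[1]=3 > 2 → no swap
j=2: data[2]=2 ≤ 2 → i=0, swap data[0],data[2] → [2,3,3,3,3,2,3,2,2,2,2,2,2]
j=3: data[3]=3 > 2 → no swap
j=4: data[4]=3 > 2 → no swap
j=5: data[5]=2 ≤ 2 → i=1, swap data[1],data[5] → [2,2,3,3,3,3,3,2,2,2,2,2,2]
j=6: data[6]=3 > 2 → no swap
j=7: data[7]=2 ≤ 2 → i=2, swap data[2],data[7] → [2,2,2,3,3,3,3,3,2,2,2,2,2]
j=8: data[8]=2 ≤ 2 → i=3, swap data[3],data[8] → [2,2,2,2,3,3,3,3,3,2,2,2,2]
j=9: data[9]=2 ≤ 2 → i=4, swap data[4],data[9] → [2,2,2,2,2,3,3,3,3,3,2,2,2]
j=10: data[10]=2 ≤ 2 → i=5, swap data[5],data[10] → [2,2,2,2,2,2,3,3,3,3,3,2,2]
j=11: data[11]=2 ≤ 2 → i=6, swap data[6],data[11] → [2,2,2,2,2,2,2,3,3,3,3,3,2]
final swap data[7],data[12] → [2,2,2,2,2,2,2,2,3,3,3,3,3]; return 7
p = 7; k-1 = 5 < 7 ⇒ left

7; left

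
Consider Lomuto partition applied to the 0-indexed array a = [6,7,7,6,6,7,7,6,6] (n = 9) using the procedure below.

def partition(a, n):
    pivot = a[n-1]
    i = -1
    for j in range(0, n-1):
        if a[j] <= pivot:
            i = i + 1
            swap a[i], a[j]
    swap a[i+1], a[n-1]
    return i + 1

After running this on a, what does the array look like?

pivot = a[8] = 6; i = -1
j=0: a[0]=6 ≤ 6 → i=0, swap a[0],a[0] (no change) → [6,7,7,6,6,7,7,6,6]
j=1: a[1]=7 > 6 → no swap
j=2: a[2]=7 > 6 → no swap
j=3: a[3]=6 ≤ 6 → i=1, swap a[1],a[3] → [6,6,7,7,6,7,7,6,6]
j=4: a[4]=6 ≤ 6 → i=2, swap a[2],a[4] → [6,6,6,7,7,7,7,6,6]
j=5: a[5]=7 > 6 → no swap
j=6: a[6]=7 > 6 → no swap
j=7: a[7]=6 ≤ 6 → i=3, swap a[3],a[7] → [6,6,6,6,7,7,7,7,6]
final swap a[4],a[8] → [6,6,6,6,6,7,7,7,7]; return 4

[6,6,6,6,6,7,7,7,7]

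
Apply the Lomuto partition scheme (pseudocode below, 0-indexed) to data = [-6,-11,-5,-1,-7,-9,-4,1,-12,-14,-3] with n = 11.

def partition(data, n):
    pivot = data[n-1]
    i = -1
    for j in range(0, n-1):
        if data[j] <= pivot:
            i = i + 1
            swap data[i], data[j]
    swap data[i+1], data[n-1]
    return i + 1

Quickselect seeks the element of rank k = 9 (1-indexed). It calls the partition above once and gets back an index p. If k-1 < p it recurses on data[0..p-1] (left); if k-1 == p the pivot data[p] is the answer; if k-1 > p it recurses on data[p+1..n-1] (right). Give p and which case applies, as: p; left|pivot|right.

8; pivot

pivot = data[10] = -3; i = -1
j=0: data[0]=-6 ≤ -3 → i=0, swap data[0],data[0] (no change) → [-6,-11,-5,-1,-7,-9,-4,1,-12,-14,-3]
j=1: data[1]=-11 ≤ -3 → i=1, swap data[1],data[1] (no change) → [-6,-11,-5,-1,-7,-9,-4,1,-12,-14,-3]
j=2: data[2]=-5 ≤ -3 → i=2, swap data[2],data[2] (no change) → [-6,-11,-5,-1,-7,-9,-4,1,-12,-14,-3]
j=3: data[3]=-1 > -3 → no swap
j=4: data[4]=-7 ≤ -3 → i=3, swap data[3],data[4] → [-6,-11,-5,-7,-1,-9,-4,1,-12,-14,-3]
j=5: data[5]=-9 ≤ -3 → i=4, swap data[4],data[5] → [-6,-11,-5,-7,-9,-1,-4,1,-12,-14,-3]
j=6: data[6]=-4 ≤ -3 → i=5, swap data[5],data[6] → [-6,-11,-5,-7,-9,-4,-1,1,-12,-14,-3]
j=7: data[7]=1 > -3 → no swap
j=8: data[8]=-12 ≤ -3 → i=6, swap data[6],data[8] → [-6,-11,-5,-7,-9,-4,-12,1,-1,-14,-3]
j=9: data[9]=-14 ≤ -3 → i=7, swap data[7],data[9] → [-6,-11,-5,-7,-9,-4,-12,-14,-1,1,-3]
final swap data[8],data[10] → [-6,-11,-5,-7,-9,-4,-12,-14,-3,1,-1]; return 8
p = 8; k-1 = 8 == 8 ⇒ pivot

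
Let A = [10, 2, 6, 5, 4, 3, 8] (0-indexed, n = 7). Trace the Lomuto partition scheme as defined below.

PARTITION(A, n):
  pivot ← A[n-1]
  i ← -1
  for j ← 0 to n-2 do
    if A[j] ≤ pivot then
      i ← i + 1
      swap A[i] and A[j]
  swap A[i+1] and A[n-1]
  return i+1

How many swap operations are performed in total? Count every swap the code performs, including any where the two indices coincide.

6

pivot=8, i=-1
j=0: 10>8, skip
j=1: 2≤8, i=0, swap(0,1) ⇒ [2, 10, 6, 5, 4, 3, 8]
j=2: 6≤8, i=1, swap(1,2) ⇒ [2, 6, 10, 5, 4, 3, 8]
j=3: 5≤8, i=2, swap(2,3) ⇒ [2, 6, 5, 10, 4, 3, 8]
j=4: 4≤8, i=3, swap(3,4) ⇒ [2, 6, 5, 4, 10, 3, 8]
j=5: 3≤8, i=4, swap(4,5) ⇒ [2, 6, 5, 4, 3, 10, 8]
swap(5,6) ⇒ [2, 6, 5, 4, 3, 8, 10]; return 5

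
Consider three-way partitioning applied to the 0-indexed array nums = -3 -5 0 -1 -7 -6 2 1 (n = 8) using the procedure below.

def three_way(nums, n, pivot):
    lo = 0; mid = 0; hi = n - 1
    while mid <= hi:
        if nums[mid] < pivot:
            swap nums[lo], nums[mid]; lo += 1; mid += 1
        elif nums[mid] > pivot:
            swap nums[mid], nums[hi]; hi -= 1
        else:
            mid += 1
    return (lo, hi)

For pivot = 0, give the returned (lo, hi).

pivot = 0; lo=0, mid=0, hi=7
nums[mid]=-3<0: swap nums[0],nums[0]; lo=1,mid=1 → -3 -5 0 -1 -7 -6 2 1
nums[mid]=-5<0: swap nums[1],nums[1]; lo=2,mid=2 → -3 -5 0 -1 -7 -6 2 1
nums[mid]=0=0: mid=3
nums[mid]=-1<0: swap nums[2],nums[3]; lo=3,mid=4 → -3 -5 -1 0 -7 -6 2 1
nums[mid]=-7<0: swap nums[3],nums[4]; lo=4,mid=5 → -3 -5 -1 -7 0 -6 2 1
nums[mid]=-6<0: swap nums[4],nums[5]; lo=5,mid=6 → -3 -5 -1 -7 -6 0 2 1
nums[mid]=2>0: swap nums[6],nums[7]; hi=6 → -3 -5 -1 -7 -6 0 1 2
nums[mid]=1>0: swap nums[6],nums[6]; hi=5 → -3 -5 -1 -7 -6 0 1 2
end: lo=5, hi=5; nums = -3 -5 -1 -7 -6 0 1 2

(5, 5)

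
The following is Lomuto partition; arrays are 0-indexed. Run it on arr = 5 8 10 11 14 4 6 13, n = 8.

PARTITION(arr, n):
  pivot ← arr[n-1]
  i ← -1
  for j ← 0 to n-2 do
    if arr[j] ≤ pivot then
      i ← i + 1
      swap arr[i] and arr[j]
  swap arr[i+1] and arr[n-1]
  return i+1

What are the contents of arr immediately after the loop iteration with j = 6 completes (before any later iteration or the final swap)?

5 8 10 11 4 6 14 13

pivot=13, i=-1
j=0: 5≤13, i=0, swap(0,0) ⇒ 5 8 10 11 14 4 6 13
j=1: 8≤13, i=1, swap(1,1) ⇒ 5 8 10 11 14 4 6 13
j=2: 10≤13, i=2, swap(2,2) ⇒ 5 8 10 11 14 4 6 13
j=3: 11≤13, i=3, swap(3,3) ⇒ 5 8 10 11 14 4 6 13
j=4: 14>13, skip
j=5: 4≤13, i=4, swap(4,5) ⇒ 5 8 10 11 4 14 6 13
j=6: 6≤13, i=5, swap(5,6) ⇒ 5 8 10 11 4 6 14 13
(after j=6) arr = 5 8 10 11 4 6 14 13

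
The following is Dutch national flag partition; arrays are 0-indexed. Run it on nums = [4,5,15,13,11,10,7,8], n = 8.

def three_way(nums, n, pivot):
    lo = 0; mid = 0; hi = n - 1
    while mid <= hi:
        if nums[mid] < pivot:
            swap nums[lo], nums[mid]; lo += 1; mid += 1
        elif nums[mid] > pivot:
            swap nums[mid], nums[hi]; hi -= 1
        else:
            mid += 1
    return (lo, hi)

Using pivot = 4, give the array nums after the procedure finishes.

lo=0 mid=0 hi=7
4=4: mid=1
5>4: swap(1,7), hi=6 ⇒ [4,8,15,13,11,10,7,5]
8>4: swap(1,6), hi=5 ⇒ [4,7,15,13,11,10,8,5]
7>4: swap(1,5), hi=4 ⇒ [4,10,15,13,11,7,8,5]
10>4: swap(1,4), hi=3 ⇒ [4,11,15,13,10,7,8,5]
11>4: swap(1,3), hi=2 ⇒ [4,13,15,11,10,7,8,5]
13>4: swap(1,2), hi=1 ⇒ [4,15,13,11,10,7,8,5]
15>4: swap(1,1), hi=0 ⇒ [4,15,13,11,10,7,8,5]
done. lo=0 hi=0; nums=[4,15,13,11,10,7,8,5]

[4,15,13,11,10,7,8,5]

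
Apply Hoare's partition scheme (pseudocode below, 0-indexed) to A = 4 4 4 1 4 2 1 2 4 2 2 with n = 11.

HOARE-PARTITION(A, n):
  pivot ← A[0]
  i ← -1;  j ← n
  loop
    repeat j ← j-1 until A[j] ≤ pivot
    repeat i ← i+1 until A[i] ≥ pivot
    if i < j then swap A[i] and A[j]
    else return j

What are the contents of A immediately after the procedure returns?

pivot=4
j stops at 10 (2), i stops at 0 (4); swap ⇒ 2 4 4 1 4 2 1 2 4 2 4
j stops at 9 (2), i stops at 1 (4); swap ⇒ 2 2 4 1 4 2 1 2 4 4 4
j stops at 8 (4), i stops at 2 (4); swap ⇒ 2 2 4 1 4 2 1 2 4 4 4
j stops at 7 (2), i stops at 4 (4); swap ⇒ 2 2 4 1 2 2 1 4 4 4 4
j stops at 6, i stops at 7; i≥j ⇒ return 6. A=2 2 4 1 2 2 1 4 4 4 4

2 2 4 1 2 2 1 4 4 4 4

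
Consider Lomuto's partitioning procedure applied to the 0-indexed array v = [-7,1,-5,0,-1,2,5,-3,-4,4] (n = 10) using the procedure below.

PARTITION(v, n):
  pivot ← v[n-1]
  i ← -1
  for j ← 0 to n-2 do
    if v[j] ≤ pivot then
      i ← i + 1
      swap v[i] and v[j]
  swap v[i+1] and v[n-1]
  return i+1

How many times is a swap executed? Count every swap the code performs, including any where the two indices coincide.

9

pivot=4, i=-1
j=0: -7≤4, i=0, swap(0,0) ⇒ [-7,1,-5,0,-1,2,5,-3,-4,4]
j=1: 1≤4, i=1, swap(1,1) ⇒ [-7,1,-5,0,-1,2,5,-3,-4,4]
j=2: -5≤4, i=2, swap(2,2) ⇒ [-7,1,-5,0,-1,2,5,-3,-4,4]
j=3: 0≤4, i=3, swap(3,3) ⇒ [-7,1,-5,0,-1,2,5,-3,-4,4]
j=4: -1≤4, i=4, swap(4,4) ⇒ [-7,1,-5,0,-1,2,5,-3,-4,4]
j=5: 2≤4, i=5, swap(5,5) ⇒ [-7,1,-5,0,-1,2,5,-3,-4,4]
j=6: 5>4, skip
j=7: -3≤4, i=6, swap(6,7) ⇒ [-7,1,-5,0,-1,2,-3,5,-4,4]
j=8: -4≤4, i=7, swap(7,8) ⇒ [-7,1,-5,0,-1,2,-3,-4,5,4]
swap(8,9) ⇒ [-7,1,-5,0,-1,2,-3,-4,4,5]; return 8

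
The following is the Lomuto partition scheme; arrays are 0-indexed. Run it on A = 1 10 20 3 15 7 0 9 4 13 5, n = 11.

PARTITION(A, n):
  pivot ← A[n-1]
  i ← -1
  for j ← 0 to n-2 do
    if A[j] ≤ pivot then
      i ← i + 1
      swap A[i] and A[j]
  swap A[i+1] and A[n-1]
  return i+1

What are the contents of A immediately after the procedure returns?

1 3 0 4 5 7 20 9 10 13 15

pivot = A[10] = 5; i = -1
j=0: A[0]=1 ≤ 5 → i=0, swap A[0],A[0] (no change) → 1 10 20 3 15 7 0 9 4 13 5
j=1: A[1]=10 > 5 → no swap
j=2: A[2]=20 > 5 → no swap
j=3: A[3]=3 ≤ 5 → i=1, swap A[1],A[3] → 1 3 20 10 15 7 0 9 4 13 5
j=4: A[4]=15 > 5 → no swap
j=5: A[5]=7 > 5 → no swap
j=6: A[6]=0 ≤ 5 → i=2, swap A[2],A[6] → 1 3 0 10 15 7 20 9 4 13 5
j=7: A[7]=9 > 5 → no swap
j=8: A[8]=4 ≤ 5 → i=3, swap A[3],A[8] → 1 3 0 4 15 7 20 9 10 13 5
j=9: A[9]=13 > 5 → no swap
final swap A[4],A[10] → 1 3 0 4 5 7 20 9 10 13 15; return 4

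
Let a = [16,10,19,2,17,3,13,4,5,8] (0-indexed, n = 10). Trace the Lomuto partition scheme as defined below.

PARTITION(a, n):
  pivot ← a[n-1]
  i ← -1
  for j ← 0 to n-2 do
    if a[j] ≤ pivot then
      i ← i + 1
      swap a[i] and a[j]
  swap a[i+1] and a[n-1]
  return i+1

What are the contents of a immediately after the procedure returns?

[2,3,4,5,8,10,13,19,16,17]

pivot = a[9] = 8; i = -1
j=0: a[0]=16 > 8 → no swap
j=1: a[1]=10 > 8 → no swap
j=2: a[2]=19 > 8 → no swap
j=3: a[3]=2 ≤ 8 → i=0, swap a[0],a[3] → [2,10,19,16,17,3,13,4,5,8]
j=4: a[4]=17 > 8 → no swap
j=5: a[5]=3 ≤ 8 → i=1, swap a[1],a[5] → [2,3,19,16,17,10,13,4,5,8]
j=6: a[6]=13 > 8 → no swap
j=7: a[7]=4 ≤ 8 → i=2, swap a[2],a[7] → [2,3,4,16,17,10,13,19,5,8]
j=8: a[8]=5 ≤ 8 → i=3, swap a[3],a[8] → [2,3,4,5,17,10,13,19,16,8]
final swap a[4],a[9] → [2,3,4,5,8,10,13,19,16,17]; return 4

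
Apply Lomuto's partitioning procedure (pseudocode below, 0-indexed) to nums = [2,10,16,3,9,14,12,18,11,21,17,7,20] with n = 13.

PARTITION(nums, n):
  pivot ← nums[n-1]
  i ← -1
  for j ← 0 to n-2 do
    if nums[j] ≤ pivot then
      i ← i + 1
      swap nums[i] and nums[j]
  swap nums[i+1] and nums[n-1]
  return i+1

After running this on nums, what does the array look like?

[2,10,16,3,9,14,12,18,11,17,7,20,21]

pivot=20, i=-1
j=0: 2≤20, i=0, swap(0,0) ⇒ [2,10,16,3,9,14,12,18,11,21,17,7,20]
j=1: 10≤20, i=1, swap(1,1) ⇒ [2,10,16,3,9,14,12,18,11,21,17,7,20]
j=2: 16≤20, i=2, swap(2,2) ⇒ [2,10,16,3,9,14,12,18,11,21,17,7,20]
j=3: 3≤20, i=3, swap(3,3) ⇒ [2,10,16,3,9,14,12,18,11,21,17,7,20]
j=4: 9≤20, i=4, swap(4,4) ⇒ [2,10,16,3,9,14,12,18,11,21,17,7,20]
j=5: 14≤20, i=5, swap(5,5) ⇒ [2,10,16,3,9,14,12,18,11,21,17,7,20]
j=6: 12≤20, i=6, swap(6,6) ⇒ [2,10,16,3,9,14,12,18,11,21,17,7,20]
j=7: 18≤20, i=7, swap(7,7) ⇒ [2,10,16,3,9,14,12,18,11,21,17,7,20]
j=8: 11≤20, i=8, swap(8,8) ⇒ [2,10,16,3,9,14,12,18,11,21,17,7,20]
j=9: 21>20, skip
j=10: 17≤20, i=9, swap(9,10) ⇒ [2,10,16,3,9,14,12,18,11,17,21,7,20]
j=11: 7≤20, i=10, swap(10,11) ⇒ [2,10,16,3,9,14,12,18,11,17,7,21,20]
swap(11,12) ⇒ [2,10,16,3,9,14,12,18,11,17,7,20,21]; return 11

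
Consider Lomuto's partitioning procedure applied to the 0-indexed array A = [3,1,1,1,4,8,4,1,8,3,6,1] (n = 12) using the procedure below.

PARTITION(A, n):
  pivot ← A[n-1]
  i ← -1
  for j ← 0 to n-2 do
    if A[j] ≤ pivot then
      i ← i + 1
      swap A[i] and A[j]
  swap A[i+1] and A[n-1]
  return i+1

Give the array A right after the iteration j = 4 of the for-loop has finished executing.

[1,1,1,3,4,8,4,1,8,3,6,1]

pivot=1, i=-1
j=0: 3>1, skip
j=1: 1≤1, i=0, swap(0,1) ⇒ [1,3,1,1,4,8,4,1,8,3,6,1]
j=2: 1≤1, i=1, swap(1,2) ⇒ [1,1,3,1,4,8,4,1,8,3,6,1]
j=3: 1≤1, i=2, swap(2,3) ⇒ [1,1,1,3,4,8,4,1,8,3,6,1]
j=4: 4>1, skip
(after j=4) A = [1,1,1,3,4,8,4,1,8,3,6,1]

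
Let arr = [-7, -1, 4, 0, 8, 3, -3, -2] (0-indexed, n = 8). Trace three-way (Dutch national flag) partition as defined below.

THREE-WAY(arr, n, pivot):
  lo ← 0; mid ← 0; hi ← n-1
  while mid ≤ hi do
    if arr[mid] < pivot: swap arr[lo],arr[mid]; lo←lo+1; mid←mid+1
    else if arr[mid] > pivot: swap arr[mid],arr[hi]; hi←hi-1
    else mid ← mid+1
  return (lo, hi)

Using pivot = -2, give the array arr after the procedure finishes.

pivot = -2; lo=0, mid=0, hi=7
arr[mid]=-7<-2: swap arr[0],arr[0]; lo=1,mid=1 → [-7, -1, 4, 0, 8, 3, -3, -2]
arr[mid]=-1>-2: swap arr[1],arr[7]; hi=6 → [-7, -2, 4, 0, 8, 3, -3, -1]
arr[mid]=-2=-2: mid=2
arr[mid]=4>-2: swap arr[2],arr[6]; hi=5 → [-7, -2, -3, 0, 8, 3, 4, -1]
arr[mid]=-3<-2: swap arr[1],arr[2]; lo=2,mid=3 → [-7, -3, -2, 0, 8, 3, 4, -1]
arr[mid]=0>-2: swap arr[3],arr[5]; hi=4 → [-7, -3, -2, 3, 8, 0, 4, -1]
arr[mid]=3>-2: swap arr[3],arr[4]; hi=3 → [-7, -3, -2, 8, 3, 0, 4, -1]
arr[mid]=8>-2: swap arr[3],arr[3]; hi=2 → [-7, -3, -2, 8, 3, 0, 4, -1]
end: lo=2, hi=2; arr = [-7, -3, -2, 8, 3, 0, 4, -1]

[-7, -3, -2, 8, 3, 0, 4, -1]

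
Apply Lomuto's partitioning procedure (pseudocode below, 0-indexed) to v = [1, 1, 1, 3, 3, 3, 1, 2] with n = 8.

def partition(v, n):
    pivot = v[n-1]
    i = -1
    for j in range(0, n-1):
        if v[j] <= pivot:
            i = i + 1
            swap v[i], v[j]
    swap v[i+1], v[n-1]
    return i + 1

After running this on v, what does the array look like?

[1, 1, 1, 1, 2, 3, 3, 3]

pivot = v[7] = 2; i = -1
j=0: v[0]=1 ≤ 2 → i=0, swap v[0],v[0] (no change) → [1, 1, 1, 3, 3, 3, 1, 2]
j=1: v[1]=1 ≤ 2 → i=1, swap v[1],v[1] (no change) → [1, 1, 1, 3, 3, 3, 1, 2]
j=2: v[2]=1 ≤ 2 → i=2, swap v[2],v[2] (no change) → [1, 1, 1, 3, 3, 3, 1, 2]
j=3: v[3]=3 > 2 → no swap
j=4: v[4]=3 > 2 → no swap
j=5: v[5]=3 > 2 → no swap
j=6: v[6]=1 ≤ 2 → i=3, swap v[3],v[6] → [1, 1, 1, 1, 3, 3, 3, 2]
final swap v[4],v[7] → [1, 1, 1, 1, 2, 3, 3, 3]; return 4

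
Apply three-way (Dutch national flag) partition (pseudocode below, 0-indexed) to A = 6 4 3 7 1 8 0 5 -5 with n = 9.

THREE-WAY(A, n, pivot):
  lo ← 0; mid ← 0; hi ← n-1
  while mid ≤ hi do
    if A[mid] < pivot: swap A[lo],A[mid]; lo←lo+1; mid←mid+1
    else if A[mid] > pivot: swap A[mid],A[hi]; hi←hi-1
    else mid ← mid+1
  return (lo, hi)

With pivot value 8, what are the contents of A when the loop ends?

6 4 3 7 1 0 5 -5 8

pivot = 8; lo=0, mid=0, hi=8
A[mid]=6<8: swap A[0],A[0]; lo=1,mid=1 → 6 4 3 7 1 8 0 5 -5
A[mid]=4<8: swap A[1],A[1]; lo=2,mid=2 → 6 4 3 7 1 8 0 5 -5
A[mid]=3<8: swap A[2],A[2]; lo=3,mid=3 → 6 4 3 7 1 8 0 5 -5
A[mid]=7<8: swap A[3],A[3]; lo=4,mid=4 → 6 4 3 7 1 8 0 5 -5
A[mid]=1<8: swap A[4],A[4]; lo=5,mid=5 → 6 4 3 7 1 8 0 5 -5
A[mid]=8=8: mid=6
A[mid]=0<8: swap A[5],A[6]; lo=6,mid=7 → 6 4 3 7 1 0 8 5 -5
A[mid]=5<8: swap A[6],A[7]; lo=7,mid=8 → 6 4 3 7 1 0 5 8 -5
A[mid]=-5<8: swap A[7],A[8]; lo=8,mid=9 → 6 4 3 7 1 0 5 -5 8
end: lo=8, hi=8; A = 6 4 3 7 1 0 5 -5 8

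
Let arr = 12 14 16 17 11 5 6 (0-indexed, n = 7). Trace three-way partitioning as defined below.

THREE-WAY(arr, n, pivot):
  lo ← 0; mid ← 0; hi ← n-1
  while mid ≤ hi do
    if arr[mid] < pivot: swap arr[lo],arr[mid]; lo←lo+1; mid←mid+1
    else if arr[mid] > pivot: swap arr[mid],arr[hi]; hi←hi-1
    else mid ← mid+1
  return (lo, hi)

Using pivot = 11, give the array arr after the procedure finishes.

lo=0 mid=0 hi=6
12>11: swap(0,6), hi=5 ⇒ 6 14 16 17 11 5 12
6<11: swap(0,0), lo=1 mid=1 ⇒ 6 14 16 17 11 5 12
14>11: swap(1,5), hi=4 ⇒ 6 5 16 17 11 14 12
5<11: swap(1,1), lo=2 mid=2 ⇒ 6 5 16 17 11 14 12
16>11: swap(2,4), hi=3 ⇒ 6 5 11 17 16 14 12
11=11: mid=3
17>11: swap(3,3), hi=2 ⇒ 6 5 11 17 16 14 12
done. lo=2 hi=2; arr=6 5 11 17 16 14 12

6 5 11 17 16 14 12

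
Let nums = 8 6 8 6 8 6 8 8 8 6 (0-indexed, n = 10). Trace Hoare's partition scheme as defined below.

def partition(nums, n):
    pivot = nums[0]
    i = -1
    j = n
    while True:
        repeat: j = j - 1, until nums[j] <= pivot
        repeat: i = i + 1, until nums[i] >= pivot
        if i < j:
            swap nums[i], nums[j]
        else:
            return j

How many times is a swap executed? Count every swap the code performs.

pivot = nums[0] = 8; i = -1, j = 10
j→9 (nums[9]=6≤8), i→0 (nums[0]=8≥8); i<j, swap → 6 6 8 6 8 6 8 8 8 8
j→8 (nums[8]=8≤8), i→2 (nums[2]=8≥8); i<j, swap → 6 6 8 6 8 6 8 8 8 8
j→7 (nums[7]=8≤8), i→4 (nums[4]=8≥8); i<j, swap → 6 6 8 6 8 6 8 8 8 8
j→6, i→6; i≥j, return j=6. nums = 6 6 8 6 8 6 8 8 8 8

3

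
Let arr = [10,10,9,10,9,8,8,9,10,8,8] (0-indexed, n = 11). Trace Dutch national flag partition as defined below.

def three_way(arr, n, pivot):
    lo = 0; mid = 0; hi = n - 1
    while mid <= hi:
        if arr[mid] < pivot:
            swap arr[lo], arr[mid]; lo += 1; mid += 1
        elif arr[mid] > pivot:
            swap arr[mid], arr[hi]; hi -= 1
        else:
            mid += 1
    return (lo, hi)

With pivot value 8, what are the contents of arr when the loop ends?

pivot = 8; lo=0, mid=0, hi=10
arr[mid]=10>8: swap arr[0],arr[10]; hi=9 → [8,10,9,10,9,8,8,9,10,8,10]
arr[mid]=8=8: mid=1
arr[mid]=10>8: swap arr[1],arr[9]; hi=8 → [8,8,9,10,9,8,8,9,10,10,10]
arr[mid]=8=8: mid=2
arr[mid]=9>8: swap arr[2],arr[8]; hi=7 → [8,8,10,10,9,8,8,9,9,10,10]
arr[mid]=10>8: swap arr[2],arr[7]; hi=6 → [8,8,9,10,9,8,8,10,9,10,10]
arr[mid]=9>8: swap arr[2],arr[6]; hi=5 → [8,8,8,10,9,8,9,10,9,10,10]
arr[mid]=8=8: mid=3
arr[mid]=10>8: swap arr[3],arr[5]; hi=4 → [8,8,8,8,9,10,9,10,9,10,10]
arr[mid]=8=8: mid=4
arr[mid]=9>8: swap arr[4],arr[4]; hi=3 → [8,8,8,8,9,10,9,10,9,10,10]
end: lo=0, hi=3; arr = [8,8,8,8,9,10,9,10,9,10,10]

[8,8,8,8,9,10,9,10,9,10,10]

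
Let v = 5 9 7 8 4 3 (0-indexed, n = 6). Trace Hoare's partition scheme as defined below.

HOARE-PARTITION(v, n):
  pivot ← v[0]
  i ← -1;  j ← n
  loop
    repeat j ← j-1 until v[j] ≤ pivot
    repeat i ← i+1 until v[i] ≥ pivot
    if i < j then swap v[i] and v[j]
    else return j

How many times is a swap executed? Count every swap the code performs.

pivot=5
j stops at 5 (3), i stops at 0 (5); swap ⇒ 3 9 7 8 4 5
j stops at 4 (4), i stops at 1 (9); swap ⇒ 3 4 7 8 9 5
j stops at 1, i stops at 2; i≥j ⇒ return 1. v=3 4 7 8 9 5

2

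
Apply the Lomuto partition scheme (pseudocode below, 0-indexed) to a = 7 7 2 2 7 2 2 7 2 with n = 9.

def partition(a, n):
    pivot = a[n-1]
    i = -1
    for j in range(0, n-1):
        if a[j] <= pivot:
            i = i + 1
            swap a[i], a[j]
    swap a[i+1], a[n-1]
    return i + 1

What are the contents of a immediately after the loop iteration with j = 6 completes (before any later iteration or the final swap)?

2 2 2 2 7 7 7 7 2

pivot = a[8] = 2; i = -1
j=0: a[0]=7 > 2 → no swap
j=1: a[1]=7 > 2 → no swap
j=2: a[2]=2 ≤ 2 → i=0, swap a[0],a[2] → 2 7 7 2 7 2 2 7 2
j=3: a[3]=2 ≤ 2 → i=1, swap a[1],a[3] → 2 2 7 7 7 2 2 7 2
j=4: a[4]=7 > 2 → no swap
j=5: a[5]=2 ≤ 2 → i=2, swap a[2],a[5] → 2 2 2 7 7 7 2 7 2
j=6: a[6]=2 ≤ 2 → i=3, swap a[3],a[6] → 2 2 2 2 7 7 7 7 2
(after j=6) a = 2 2 2 2 7 7 7 7 2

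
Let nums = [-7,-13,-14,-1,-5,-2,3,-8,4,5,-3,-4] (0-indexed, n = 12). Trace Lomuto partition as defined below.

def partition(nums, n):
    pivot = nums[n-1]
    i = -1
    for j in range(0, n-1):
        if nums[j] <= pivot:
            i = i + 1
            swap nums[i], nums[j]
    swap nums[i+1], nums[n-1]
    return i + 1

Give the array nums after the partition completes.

pivot=-4, i=-1
j=0: -7≤-4, i=0, swap(0,0) ⇒ [-7,-13,-14,-1,-5,-2,3,-8,4,5,-3,-4]
j=1: -13≤-4, i=1, swap(1,1) ⇒ [-7,-13,-14,-1,-5,-2,3,-8,4,5,-3,-4]
j=2: -14≤-4, i=2, swap(2,2) ⇒ [-7,-13,-14,-1,-5,-2,3,-8,4,5,-3,-4]
j=3: -1>-4, skip
j=4: -5≤-4, i=3, swap(3,4) ⇒ [-7,-13,-14,-5,-1,-2,3,-8,4,5,-3,-4]
j=5: -2>-4, skip
j=6: 3>-4, skip
j=7: -8≤-4, i=4, swap(4,7) ⇒ [-7,-13,-14,-5,-8,-2,3,-1,4,5,-3,-4]
j=8: 4>-4, skip
j=9: 5>-4, skip
j=10: -3>-4, skip
swap(5,11) ⇒ [-7,-13,-14,-5,-8,-4,3,-1,4,5,-3,-2]; return 5

[-7,-13,-14,-5,-8,-4,3,-1,4,5,-3,-2]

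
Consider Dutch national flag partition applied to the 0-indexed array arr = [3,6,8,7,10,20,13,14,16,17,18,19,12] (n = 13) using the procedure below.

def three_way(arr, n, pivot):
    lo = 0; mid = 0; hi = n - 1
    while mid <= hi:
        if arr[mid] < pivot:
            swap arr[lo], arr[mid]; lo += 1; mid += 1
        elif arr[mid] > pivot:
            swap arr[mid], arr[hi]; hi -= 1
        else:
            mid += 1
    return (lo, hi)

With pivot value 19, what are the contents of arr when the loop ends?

[3,6,8,7,10,12,13,14,16,17,18,19,20]

lo=0 mid=0 hi=12
3<19: swap(0,0), lo=1 mid=1 ⇒ [3,6,8,7,10,20,13,14,16,17,18,19,12]
6<19: swap(1,1), lo=2 mid=2 ⇒ [3,6,8,7,10,20,13,14,16,17,18,19,12]
8<19: swap(2,2), lo=3 mid=3 ⇒ [3,6,8,7,10,20,13,14,16,17,18,19,12]
7<19: swap(3,3), lo=4 mid=4 ⇒ [3,6,8,7,10,20,13,14,16,17,18,19,12]
10<19: swap(4,4), lo=5 mid=5 ⇒ [3,6,8,7,10,20,13,14,16,17,18,19,12]
20>19: swap(5,12), hi=11 ⇒ [3,6,8,7,10,12,13,14,16,17,18,19,20]
12<19: swap(5,5), lo=6 mid=6 ⇒ [3,6,8,7,10,12,13,14,16,17,18,19,20]
13<19: swap(6,6), lo=7 mid=7 ⇒ [3,6,8,7,10,12,13,14,16,17,18,19,20]
14<19: swap(7,7), lo=8 mid=8 ⇒ [3,6,8,7,10,12,13,14,16,17,18,19,20]
16<19: swap(8,8), lo=9 mid=9 ⇒ [3,6,8,7,10,12,13,14,16,17,18,19,20]
17<19: swap(9,9), lo=10 mid=10 ⇒ [3,6,8,7,10,12,13,14,16,17,18,19,20]
18<19: swap(10,10), lo=11 mid=11 ⇒ [3,6,8,7,10,12,13,14,16,17,18,19,20]
19=19: mid=12
done. lo=11 hi=11; arr=[3,6,8,7,10,12,13,14,16,17,18,19,20]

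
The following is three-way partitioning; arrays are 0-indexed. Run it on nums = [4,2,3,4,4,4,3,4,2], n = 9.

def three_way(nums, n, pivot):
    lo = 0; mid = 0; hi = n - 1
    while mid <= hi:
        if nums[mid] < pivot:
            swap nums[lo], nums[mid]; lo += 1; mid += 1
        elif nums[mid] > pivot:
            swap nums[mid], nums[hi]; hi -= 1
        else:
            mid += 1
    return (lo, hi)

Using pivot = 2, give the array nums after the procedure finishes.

pivot = 2; lo=0, mid=0, hi=8
nums[mid]=4>2: swap nums[0],nums[8]; hi=7 → [2,2,3,4,4,4,3,4,4]
nums[mid]=2=2: mid=1
nums[mid]=2=2: mid=2
nums[mid]=3>2: swap nums[2],nums[7]; hi=6 → [2,2,4,4,4,4,3,3,4]
nums[mid]=4>2: swap nums[2],nums[6]; hi=5 → [2,2,3,4,4,4,4,3,4]
nums[mid]=3>2: swap nums[2],nums[5]; hi=4 → [2,2,4,4,4,3,4,3,4]
nums[mid]=4>2: swap nums[2],nums[4]; hi=3 → [2,2,4,4,4,3,4,3,4]
nums[mid]=4>2: swap nums[2],nums[3]; hi=2 → [2,2,4,4,4,3,4,3,4]
nums[mid]=4>2: swap nums[2],nums[2]; hi=1 → [2,2,4,4,4,3,4,3,4]
end: lo=0, hi=1; nums = [2,2,4,4,4,3,4,3,4]

[2,2,4,4,4,3,4,3,4]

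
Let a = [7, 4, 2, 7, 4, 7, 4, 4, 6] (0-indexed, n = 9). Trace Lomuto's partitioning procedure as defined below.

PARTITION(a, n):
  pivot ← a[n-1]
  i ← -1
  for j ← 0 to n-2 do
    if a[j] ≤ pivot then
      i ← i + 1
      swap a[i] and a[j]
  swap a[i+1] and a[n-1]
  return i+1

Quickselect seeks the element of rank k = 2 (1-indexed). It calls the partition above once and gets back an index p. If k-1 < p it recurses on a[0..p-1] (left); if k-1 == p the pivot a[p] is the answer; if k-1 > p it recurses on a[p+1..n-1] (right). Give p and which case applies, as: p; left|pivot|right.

5; left

pivot=6, i=-1
j=0: 7>6, skip
j=1: 4≤6, i=0, swap(0,1) ⇒ [4, 7, 2, 7, 4, 7, 4, 4, 6]
j=2: 2≤6, i=1, swap(1,2) ⇒ [4, 2, 7, 7, 4, 7, 4, 4, 6]
j=3: 7>6, skip
j=4: 4≤6, i=2, swap(2,4) ⇒ [4, 2, 4, 7, 7, 7, 4, 4, 6]
j=5: 7>6, skip
j=6: 4≤6, i=3, swap(3,6) ⇒ [4, 2, 4, 4, 7, 7, 7, 4, 6]
j=7: 4≤6, i=4, swap(4,7) ⇒ [4, 2, 4, 4, 4, 7, 7, 7, 6]
swap(5,8) ⇒ [4, 2, 4, 4, 4, 6, 7, 7, 7]; return 5
p = 5; k-1 = 1 < 5 ⇒ left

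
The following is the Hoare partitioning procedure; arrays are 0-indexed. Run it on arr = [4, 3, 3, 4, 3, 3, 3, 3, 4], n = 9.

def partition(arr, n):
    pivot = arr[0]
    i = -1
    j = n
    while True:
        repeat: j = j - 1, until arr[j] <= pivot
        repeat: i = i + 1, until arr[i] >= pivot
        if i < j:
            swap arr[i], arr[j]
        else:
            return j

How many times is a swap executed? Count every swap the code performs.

pivot=4
j stops at 8 (4), i stops at 0 (4); swap ⇒ [4, 3, 3, 4, 3, 3, 3, 3, 4]
j stops at 7 (3), i stops at 3 (4); swap ⇒ [4, 3, 3, 3, 3, 3, 3, 4, 4]
j stops at 6, i stops at 7; i≥j ⇒ return 6. arr=[4, 3, 3, 3, 3, 3, 3, 4, 4]

2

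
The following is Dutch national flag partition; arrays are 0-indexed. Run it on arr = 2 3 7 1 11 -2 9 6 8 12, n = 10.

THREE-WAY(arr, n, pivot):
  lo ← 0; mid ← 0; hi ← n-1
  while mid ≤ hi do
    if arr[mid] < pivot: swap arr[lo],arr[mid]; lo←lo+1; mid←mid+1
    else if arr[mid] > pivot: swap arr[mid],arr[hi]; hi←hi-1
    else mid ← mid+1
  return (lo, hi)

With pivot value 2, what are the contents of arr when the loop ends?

-2 1 2 11 7 9 6 8 12 3

pivot = 2; lo=0, mid=0, hi=9
arr[mid]=2=2: mid=1
arr[mid]=3>2: swap arr[1],arr[9]; hi=8 → 2 12 7 1 11 -2 9 6 8 3
arr[mid]=12>2: swap arr[1],arr[8]; hi=7 → 2 8 7 1 11 -2 9 6 12 3
arr[mid]=8>2: swap arr[1],arr[7]; hi=6 → 2 6 7 1 11 -2 9 8 12 3
arr[mid]=6>2: swap arr[1],arr[6]; hi=5 → 2 9 7 1 11 -2 6 8 12 3
arr[mid]=9>2: swap arr[1],arr[5]; hi=4 → 2 -2 7 1 11 9 6 8 12 3
arr[mid]=-2<2: swap arr[0],arr[1]; lo=1,mid=2 → -2 2 7 1 11 9 6 8 12 3
arr[mid]=7>2: swap arr[2],arr[4]; hi=3 → -2 2 11 1 7 9 6 8 12 3
arr[mid]=11>2: swap arr[2],arr[3]; hi=2 → -2 2 1 11 7 9 6 8 12 3
arr[mid]=1<2: swap arr[1],arr[2]; lo=2,mid=3 → -2 1 2 11 7 9 6 8 12 3
end: lo=2, hi=2; arr = -2 1 2 11 7 9 6 8 12 3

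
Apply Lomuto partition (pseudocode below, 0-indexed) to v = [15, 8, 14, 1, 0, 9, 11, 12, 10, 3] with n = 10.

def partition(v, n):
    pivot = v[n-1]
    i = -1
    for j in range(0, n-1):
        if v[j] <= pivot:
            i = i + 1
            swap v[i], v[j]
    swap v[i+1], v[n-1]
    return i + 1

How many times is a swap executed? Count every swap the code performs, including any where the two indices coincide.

3

pivot = v[9] = 3; i = -1
j=0: v[0]=15 > 3 → no swap
j=1: v[1]=8 > 3 → no swap
j=2: v[2]=14 > 3 → no swap
j=3: v[3]=1 ≤ 3 → i=0, swap v[0],v[3] → [1, 8, 14, 15, 0, 9, 11, 12, 10, 3]
j=4: v[4]=0 ≤ 3 → i=1, swap v[1],v[4] → [1, 0, 14, 15, 8, 9, 11, 12, 10, 3]
j=5: v[5]=9 > 3 → no swap
j=6: v[6]=11 > 3 → no swap
j=7: v[7]=12 > 3 → no swap
j=8: v[8]=10 > 3 → no swap
final swap v[2],v[9] → [1, 0, 3, 15, 8, 9, 11, 12, 10, 14]; return 2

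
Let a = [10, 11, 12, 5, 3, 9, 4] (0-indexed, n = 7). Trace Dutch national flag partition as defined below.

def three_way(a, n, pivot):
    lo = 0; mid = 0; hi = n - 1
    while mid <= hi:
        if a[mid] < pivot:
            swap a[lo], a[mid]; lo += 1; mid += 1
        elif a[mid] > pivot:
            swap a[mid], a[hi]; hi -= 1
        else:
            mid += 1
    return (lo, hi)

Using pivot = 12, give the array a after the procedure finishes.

[10, 11, 5, 3, 9, 4, 12]

pivot = 12; lo=0, mid=0, hi=6
a[mid]=10<12: swap a[0],a[0]; lo=1,mid=1 → [10, 11, 12, 5, 3, 9, 4]
a[mid]=11<12: swap a[1],a[1]; lo=2,mid=2 → [10, 11, 12, 5, 3, 9, 4]
a[mid]=12=12: mid=3
a[mid]=5<12: swap a[2],a[3]; lo=3,mid=4 → [10, 11, 5, 12, 3, 9, 4]
a[mid]=3<12: swap a[3],a[4]; lo=4,mid=5 → [10, 11, 5, 3, 12, 9, 4]
a[mid]=9<12: swap a[4],a[5]; lo=5,mid=6 → [10, 11, 5, 3, 9, 12, 4]
a[mid]=4<12: swap a[5],a[6]; lo=6,mid=7 → [10, 11, 5, 3, 9, 4, 12]
end: lo=6, hi=6; a = [10, 11, 5, 3, 9, 4, 12]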